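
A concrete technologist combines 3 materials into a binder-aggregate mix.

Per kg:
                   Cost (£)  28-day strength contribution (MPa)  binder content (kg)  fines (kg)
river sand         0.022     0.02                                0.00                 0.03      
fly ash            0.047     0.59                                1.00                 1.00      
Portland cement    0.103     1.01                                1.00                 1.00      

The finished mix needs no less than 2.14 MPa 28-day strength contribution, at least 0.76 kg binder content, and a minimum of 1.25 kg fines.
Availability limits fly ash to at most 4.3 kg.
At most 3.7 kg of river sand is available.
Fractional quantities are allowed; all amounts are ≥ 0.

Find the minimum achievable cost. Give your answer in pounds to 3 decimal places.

£0.170

This is a linear program. Let x1 = kg of river sand, x2 = kg of fly ash, x3 = kg of Portland cement.
Minimise 0.022x1 + 0.047x2 + 0.103x3 subject to:
  0.02x1 + 0.59x2 + 1.01x3 ≥ 2.14   (28-day strength contribution)
  1x2 + 1x3 ≥ 0.76   (binder content)
  0.03x1 + 1x2 + 1x3 ≥ 1.25   (fines)
  x2 ≤ 4.3
  x1 ≤ 3.7
  x1, x2, x3 ≥ 0.
The optimal basis is {fly ash}; river sand, Portland cement drop out. There the 28-day strength contribution constraint is tight.
Solving gives x2 = 3.627.
Total cost: 0.047·3.627 = 0.17047.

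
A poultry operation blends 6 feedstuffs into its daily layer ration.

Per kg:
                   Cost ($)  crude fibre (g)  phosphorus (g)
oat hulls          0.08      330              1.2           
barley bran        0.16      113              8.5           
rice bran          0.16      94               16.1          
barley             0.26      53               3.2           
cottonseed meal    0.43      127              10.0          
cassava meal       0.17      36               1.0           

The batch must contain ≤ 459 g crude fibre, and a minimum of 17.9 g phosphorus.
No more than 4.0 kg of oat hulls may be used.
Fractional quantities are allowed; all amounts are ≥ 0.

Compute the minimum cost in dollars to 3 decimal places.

This is a linear program. Let x1 = kg of oat hulls, x2 = kg of barley bran, x3 = kg of rice bran, x4 = kg of barley, x5 = kg of cottonseed meal, x6 = kg of cassava meal.
Minimise 0.08x1 + 0.16x2 + 0.16x3 + 0.26x4 + 0.43x5 + 0.17x6 subject to:
  330x1 + 113x2 + 94x3 + 53x4 + 127x5 + 36x6 ≤ 459   (crude fibre)
  1.2x1 + 8.5x2 + 16.1x3 + 3.2x4 + 10x5 + 1x6 ≥ 17.9   (phosphorus)
  x1 ≤ 4
  x1, x2, x3, x4, x5, x6 ≥ 0.
The minimum-cost mix takes nothing from oat hulls, barley bran, barley, cottonseed meal, cassava meal — only rice bran. The phosphorus requirement is met with equality.
That vertex is x3 = 1.112.
Objective = 0.16·1.112 = 0.17792.

$0.178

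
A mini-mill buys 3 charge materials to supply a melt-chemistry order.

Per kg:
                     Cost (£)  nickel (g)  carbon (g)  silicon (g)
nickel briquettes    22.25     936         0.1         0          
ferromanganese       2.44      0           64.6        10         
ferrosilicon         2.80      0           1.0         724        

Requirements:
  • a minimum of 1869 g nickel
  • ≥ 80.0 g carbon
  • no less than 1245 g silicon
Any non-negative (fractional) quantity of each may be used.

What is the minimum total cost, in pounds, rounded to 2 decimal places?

Set it up as a linear program. Let x1 = kg of nickel briquettes, x2 = kg of ferromanganese, x3 = kg of ferrosilicon.
min 22.25x1 + 2.44x2 + 2.8x3 subject to:
  936x1 ≥ 1869   (nickel)
  0.1x1 + 64.6x2 + 1x3 ≥ 80   (carbon)
  10x2 + 724x3 ≥ 1245   (silicon)
  x1, x2, x3 ≥ 0.
The optimal mix uses every input. Binding constraints: nickel, carbon, silicon.
Optimal quantities: nickel briquettes = 1.997 kg, ferromanganese = 1.209 kg, ferrosilicon = 1.703 kg.
Hence cost = 22.25·1.997 + 2.44·1.209 + 2.8·1.703 = £52.1516.

£52.15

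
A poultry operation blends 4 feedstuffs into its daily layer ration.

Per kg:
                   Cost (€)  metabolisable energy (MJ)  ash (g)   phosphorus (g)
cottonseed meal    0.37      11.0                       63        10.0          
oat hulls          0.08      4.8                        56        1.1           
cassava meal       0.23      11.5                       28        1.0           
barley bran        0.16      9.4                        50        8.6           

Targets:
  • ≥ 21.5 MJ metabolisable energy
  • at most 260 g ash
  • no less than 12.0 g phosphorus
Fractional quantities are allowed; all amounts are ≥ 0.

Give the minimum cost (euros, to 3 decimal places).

€0.362

Set it up as a linear program. Let x1 = kg of cottonseed meal, x2 = kg of oat hulls, x3 = kg of cassava meal, x4 = kg of barley bran.
Minimize 0.37x1 + 0.08x2 + 0.23x3 + 0.16x4 with:
  11x1 + 4.8x2 + 11.5x3 + 9.4x4 ≥ 21.5   (metabolisable energy)
  63x1 + 56x2 + 28x3 + 50x4 ≤ 260   (ash)
  10x1 + 1.1x2 + 1x3 + 8.6x4 ≥ 12   (phosphorus)
  x1, x2, x3, x4 ≥ 0.
The optimal basis is {oat hulls, barley bran}; cottonseed meal, cassava meal drop out. Binding constraints: metabolisable energy and phosphorus.
Solving gives x2 = 2.33, x4 = 1.097.
Objective = 0.08·2.33 + 0.16·1.097 = 0.36192.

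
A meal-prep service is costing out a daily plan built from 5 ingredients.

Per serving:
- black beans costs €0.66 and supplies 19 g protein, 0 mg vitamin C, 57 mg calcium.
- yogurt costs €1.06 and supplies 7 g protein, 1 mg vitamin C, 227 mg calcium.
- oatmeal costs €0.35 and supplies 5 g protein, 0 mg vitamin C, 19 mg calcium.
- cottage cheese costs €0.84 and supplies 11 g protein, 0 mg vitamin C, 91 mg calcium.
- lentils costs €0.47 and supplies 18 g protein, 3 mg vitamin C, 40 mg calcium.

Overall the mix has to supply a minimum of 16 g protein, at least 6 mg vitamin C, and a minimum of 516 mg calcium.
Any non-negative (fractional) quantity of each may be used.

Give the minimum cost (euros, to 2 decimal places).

€2.78

Let x1 = servings of black beans, x2 = servings of yogurt, x3 = servings of oatmeal, x4 = servings of cottage cheese, x5 = servings of lentils.
Minimize 0.66x1 + 1.06x2 + 0.35x3 + 0.84x4 + 0.47x5 with:
  19x1 + 7x2 + 5x3 + 11x4 + 18x5 ≥ 16   (protein)
  1x2 + 3x5 ≥ 6   (vitamin C)
  57x1 + 227x2 + 19x3 + 91x4 + 40x5 ≥ 516   (calcium)
  x1, x2, x3, x4, x5 ≥ 0.
At the optimum only yogurt, lentils are positive (black beans, oatmeal, cottage cheese = 0). Binding constraints: vitamin C and calcium.
That vertex is x2 = 2.041, x5 = 1.32.
Total cost: 1.06·2.041 + 0.47·1.32 = 2.7839.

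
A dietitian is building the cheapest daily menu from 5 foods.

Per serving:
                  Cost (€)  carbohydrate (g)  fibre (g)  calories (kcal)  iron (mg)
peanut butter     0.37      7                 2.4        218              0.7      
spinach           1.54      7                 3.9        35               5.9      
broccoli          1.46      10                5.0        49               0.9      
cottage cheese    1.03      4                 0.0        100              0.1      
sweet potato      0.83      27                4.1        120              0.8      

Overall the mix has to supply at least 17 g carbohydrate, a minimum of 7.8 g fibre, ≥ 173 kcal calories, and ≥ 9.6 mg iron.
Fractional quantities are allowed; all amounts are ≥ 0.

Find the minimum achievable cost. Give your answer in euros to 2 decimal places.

€2.66

This is a linear program. Let x1 = servings of peanut butter, x2 = servings of spinach, x3 = servings of broccoli, x4 = servings of cottage cheese, x5 = servings of sweet potato.
min 0.37x1 + 1.54x2 + 1.46x3 + 1.03x4 + 0.83x5 with:
  7x1 + 7x2 + 10x3 + 4x4 + 27x5 ≥ 17   (carbohydrate)
  2.4x1 + 3.9x2 + 5x3 + 4.1x5 ≥ 7.8   (fibre)
  218x1 + 35x2 + 49x3 + 100x4 + 120x5 ≥ 173   (calories)
  0.7x1 + 5.9x2 + 0.9x3 + 0.1x4 + 0.8x5 ≥ 9.6   (iron)
  x1, x2, x3, x4, x5 ≥ 0.
At the optimum only peanut butter, spinach, sweet potato are positive (broccoli, cottage cheese = 0). Binding constraints: carbohydrate, fibre, iron.
Optimal quantities: peanut butter = 0.6277 servings, spinach = 1.5436 servings, sweet potato = 0.066698 servings.
Total cost: 0.37·0.6277 + 1.54·1.5436 + 0.83·0.066698 = 2.6648.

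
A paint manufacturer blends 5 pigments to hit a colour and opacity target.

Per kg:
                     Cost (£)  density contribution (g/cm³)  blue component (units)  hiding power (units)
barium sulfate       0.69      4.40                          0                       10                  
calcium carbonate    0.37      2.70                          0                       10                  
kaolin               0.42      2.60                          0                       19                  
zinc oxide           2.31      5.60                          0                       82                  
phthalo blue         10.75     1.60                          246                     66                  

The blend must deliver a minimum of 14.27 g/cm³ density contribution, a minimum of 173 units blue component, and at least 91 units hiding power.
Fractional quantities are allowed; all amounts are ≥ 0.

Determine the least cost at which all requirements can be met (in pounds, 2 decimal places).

Let x1 = kg of barium sulfate, x2 = kg of calcium carbonate, x3 = kg of kaolin, x4 = kg of zinc oxide, x5 = kg of phthalo blue.
Minimise 0.69x1 + 0.37x2 + 0.42x3 + 2.31x4 + 10.75x5 subject to:
  4.4x1 + 2.7x2 + 2.6x3 + 5.6x4 + 1.6x5 ≥ 14.27   (density contribution)
  246x5 ≥ 173   (blue component)
  10x1 + 10x2 + 19x3 + 82x4 + 66x5 ≥ 91   (hiding power)
  x1, x2, x3, x4, x5 ≥ 0.
The cheapest feasible vertex uses only calcium carbonate, phthalo blue; barium sulfate, kaolin, zinc oxide are not used. Binding constraints: density contribution and blue component.
That vertex is x2 = 4.868, x5 = 0.7033.
Cost = 0.37·4.868 + 10.75·0.7033 = 9.3616.

£9.36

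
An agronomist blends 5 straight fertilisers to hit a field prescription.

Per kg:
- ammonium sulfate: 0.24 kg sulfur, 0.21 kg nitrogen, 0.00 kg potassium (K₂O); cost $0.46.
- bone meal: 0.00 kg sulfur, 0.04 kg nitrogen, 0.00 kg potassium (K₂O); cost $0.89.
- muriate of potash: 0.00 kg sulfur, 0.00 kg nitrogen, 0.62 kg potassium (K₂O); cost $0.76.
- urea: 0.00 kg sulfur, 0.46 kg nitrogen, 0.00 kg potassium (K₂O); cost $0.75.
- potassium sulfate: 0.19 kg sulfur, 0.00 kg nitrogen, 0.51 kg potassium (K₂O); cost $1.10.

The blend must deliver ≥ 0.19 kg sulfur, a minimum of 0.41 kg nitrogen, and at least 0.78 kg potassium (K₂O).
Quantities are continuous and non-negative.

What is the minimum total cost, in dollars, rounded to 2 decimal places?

$1.72

Set it up as a linear program. Let x1 = kg of ammonium sulfate, x2 = kg of bone meal, x3 = kg of muriate of potash, x4 = kg of urea, x5 = kg of potassium sulfate.
Minimize 0.46x1 + 0.89x2 + 0.76x3 + 0.75x4 + 1.1x5 subject to:
  0.24x1 + 0.19x5 ≥ 0.19   (sulfur)
  0.21x1 + 0.04x2 + 0.46x4 ≥ 0.41   (nitrogen)
  0.62x3 + 0.51x5 ≥ 0.78   (potassium (K₂O))
  x1, x2, x3, x4, x5 ≥ 0.
The optimal basis is {ammonium sulfate, muriate of potash, urea}; bone meal, potassium sulfate drop out. There the sulfur, nitrogen, potassium (K₂O) constraints are tight.
That vertex is x1 = 0.7917, x3 = 1.258, x4 = 0.5299.
Hence cost = 0.46·0.7917 + 0.76·1.258 + 0.75·0.5299 = $1.7177.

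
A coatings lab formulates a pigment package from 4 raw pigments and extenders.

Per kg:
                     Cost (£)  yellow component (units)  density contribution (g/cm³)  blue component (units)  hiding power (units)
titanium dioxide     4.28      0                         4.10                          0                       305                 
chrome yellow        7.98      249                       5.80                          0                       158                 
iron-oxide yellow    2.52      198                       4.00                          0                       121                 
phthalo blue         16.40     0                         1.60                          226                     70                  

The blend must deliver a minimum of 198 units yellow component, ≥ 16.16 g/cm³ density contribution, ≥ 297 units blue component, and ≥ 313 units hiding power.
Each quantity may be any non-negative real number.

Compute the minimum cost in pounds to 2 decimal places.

This is a linear program. Let x1 = kg of titanium dioxide, x2 = kg of chrome yellow, x3 = kg of iron-oxide yellow, x4 = kg of phthalo blue.
Minimize 4.28x1 + 7.98x2 + 2.52x3 + 16.4x4 subject to:
  249x2 + 198x3 ≥ 198   (yellow component)
  4.1x1 + 5.8x2 + 4x3 + 1.6x4 ≥ 16.16   (density contribution)
  226x4 ≥ 297   (blue component)
  305x1 + 158x2 + 121x3 + 70x4 ≥ 313   (hiding power)
  x1, x2, x3, x4 ≥ 0.
The cheapest feasible vertex uses only iron-oxide yellow, phthalo blue; titanium dioxide, chrome yellow are not used. Binding constraints: density contribution and blue component.
So iron-oxide yellow = 3.5143 kg, phthalo blue = 1.3142 kg.
Total cost: 2.52·3.5143 + 16.4·1.3142 = 30.4089.

£30.41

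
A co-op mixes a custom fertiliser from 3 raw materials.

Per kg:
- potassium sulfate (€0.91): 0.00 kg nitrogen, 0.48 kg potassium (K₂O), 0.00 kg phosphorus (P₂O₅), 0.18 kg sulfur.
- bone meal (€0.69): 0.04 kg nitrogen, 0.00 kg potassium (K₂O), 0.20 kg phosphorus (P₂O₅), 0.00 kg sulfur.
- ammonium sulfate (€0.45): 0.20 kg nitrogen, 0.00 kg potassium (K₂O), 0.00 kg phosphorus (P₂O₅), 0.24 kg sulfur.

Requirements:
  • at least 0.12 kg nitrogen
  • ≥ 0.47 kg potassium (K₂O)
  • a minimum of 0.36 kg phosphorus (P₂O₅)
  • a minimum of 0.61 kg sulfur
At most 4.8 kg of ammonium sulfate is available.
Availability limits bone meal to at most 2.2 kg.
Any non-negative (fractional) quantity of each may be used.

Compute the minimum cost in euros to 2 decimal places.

€2.95

Treat it as an LP. Let x1 = kg of potassium sulfate, x2 = kg of bone meal, x3 = kg of ammonium sulfate.
min 0.91x1 + 0.69x2 + 0.45x3 subject to:
  0.04x2 + 0.2x3 ≥ 0.12   (nitrogen)
  0.48x1 ≥ 0.47   (potassium (K₂O))
  0.2x2 ≥ 0.36   (phosphorus (P₂O₅))
  0.18x1 + 0.24x3 ≥ 0.61   (sulfur)
  x3 ≤ 4.8
  x2 ≤ 2.2
  x1, x2, x3 ≥ 0.
The optimal mix uses every input. The potassium (K₂O), phosphorus (P₂O₅), sulfur requirements are met with equality.
Solving gives x1 = 0.9792, x2 = 1.8, x3 = 1.807.
Objective = 0.91·0.9792 + 0.69·1.8 + 0.45·1.807 = 2.9462.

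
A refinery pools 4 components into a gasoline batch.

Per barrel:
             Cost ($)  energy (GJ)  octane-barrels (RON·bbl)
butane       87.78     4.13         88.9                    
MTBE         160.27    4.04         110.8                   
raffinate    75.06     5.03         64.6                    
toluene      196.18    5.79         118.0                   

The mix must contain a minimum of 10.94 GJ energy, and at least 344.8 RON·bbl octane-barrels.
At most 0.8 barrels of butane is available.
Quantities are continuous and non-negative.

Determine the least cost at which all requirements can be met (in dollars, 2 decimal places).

Let x1 = barrels of butane, x2 = barrels of MTBE, x3 = barrels of raffinate, x4 = barrels of toluene.
Minimise 87.78x1 + 160.27x2 + 75.06x3 + 196.18x4 s.t.:
  4.13x1 + 4.04x2 + 5.03x3 + 5.79x4 ≥ 10.94   (energy)
  88.9x1 + 110.8x2 + 64.6x3 + 118x4 ≥ 344.8   (octane-barrels)
  x1 ≤ 0.8
  x1, x2, x3, x4 ≥ 0.
The minimum-cost mix takes nothing from MTBE, toluene — only butane, raffinate. The octane-barrels and the butane cap requirements are met with equality.
Solving gives x1 = 0.8, x3 = 4.2365.
Total cost: 87.78·0.8 + 75.06·4.2365 = 388.2157.

$388.22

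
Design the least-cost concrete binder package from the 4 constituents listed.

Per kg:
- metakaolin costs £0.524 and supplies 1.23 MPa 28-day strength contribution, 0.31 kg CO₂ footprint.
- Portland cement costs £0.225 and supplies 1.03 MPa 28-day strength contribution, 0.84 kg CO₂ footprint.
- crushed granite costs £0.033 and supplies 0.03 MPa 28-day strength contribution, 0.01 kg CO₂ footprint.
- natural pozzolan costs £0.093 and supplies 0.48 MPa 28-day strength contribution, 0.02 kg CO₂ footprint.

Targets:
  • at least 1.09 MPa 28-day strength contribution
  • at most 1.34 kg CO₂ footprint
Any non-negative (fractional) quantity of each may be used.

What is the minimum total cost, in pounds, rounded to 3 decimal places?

Set it up as a linear program. Let x1 = kg of metakaolin, x2 = kg of Portland cement, x3 = kg of crushed granite, x4 = kg of natural pozzolan.
min 0.524x1 + 0.225x2 + 0.033x3 + 0.093x4 with:
  1.23x1 + 1.03x2 + 0.03x3 + 0.48x4 ≥ 1.09   (28-day strength contribution)
  0.31x1 + 0.84x2 + 0.01x3 + 0.02x4 ≤ 1.34   (CO₂ footprint)
  x1, x2, x3, x4 ≥ 0.
At the optimum only natural pozzolan is positive (metakaolin, Portland cement, crushed granite = 0). There the 28-day strength contribution constraint is tight.
That vertex is x4 = 2.271.
Objective = 0.093·2.271 = 0.21120.

£0.211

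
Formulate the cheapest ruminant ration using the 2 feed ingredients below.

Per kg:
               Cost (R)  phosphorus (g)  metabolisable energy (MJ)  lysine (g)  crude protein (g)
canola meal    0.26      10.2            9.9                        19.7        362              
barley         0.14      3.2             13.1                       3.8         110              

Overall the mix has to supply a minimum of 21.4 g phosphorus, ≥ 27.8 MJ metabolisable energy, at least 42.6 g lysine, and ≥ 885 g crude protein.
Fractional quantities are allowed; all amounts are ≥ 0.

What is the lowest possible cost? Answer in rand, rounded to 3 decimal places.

R0.657

Treat it as an LP. Let x1 = kg of canola meal, x2 = kg of barley.
Minimise 0.26x1 + 0.14x2 subject to:
  10.2x1 + 3.2x2 ≥ 21.4   (phosphorus)
  9.9x1 + 13.1x2 ≥ 27.8   (metabolisable energy)
  19.7x1 + 3.8x2 ≥ 42.6   (lysine)
  362x1 + 110x2 ≥ 885   (crude protein)
  x1, x2 ≥ 0.
Both inputs are positive at the optimum. There the metabolisable energy and crude protein constraints are tight.
That vertex is x1 = 2.336, x2 = 0.3564.
Objective = 0.26·2.336 + 0.14·0.3564 = 0.65726.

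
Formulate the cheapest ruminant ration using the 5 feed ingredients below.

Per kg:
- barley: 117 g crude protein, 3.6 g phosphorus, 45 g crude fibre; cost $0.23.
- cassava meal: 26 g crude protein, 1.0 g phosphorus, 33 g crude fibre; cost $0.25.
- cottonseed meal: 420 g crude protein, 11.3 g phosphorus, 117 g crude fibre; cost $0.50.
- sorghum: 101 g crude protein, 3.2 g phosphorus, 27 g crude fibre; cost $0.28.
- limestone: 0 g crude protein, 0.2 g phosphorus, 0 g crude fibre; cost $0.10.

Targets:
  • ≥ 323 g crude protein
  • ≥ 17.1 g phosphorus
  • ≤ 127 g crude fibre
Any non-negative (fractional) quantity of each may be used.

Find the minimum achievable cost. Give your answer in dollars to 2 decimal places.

Set it up as a linear program. Let x1 = kg of barley, x2 = kg of cassava meal, x3 = kg of cottonseed meal, x4 = kg of sorghum, x5 = kg of limestone.
min 0.23x1 + 0.25x2 + 0.5x3 + 0.28x4 + 0.1x5 s.t.:
  117x1 + 26x2 + 420x3 + 101x4 ≥ 323   (crude protein)
  3.6x1 + 1x2 + 11.3x3 + 3.2x4 + 0.2x5 ≥ 17.1   (phosphorus)
  45x1 + 33x2 + 117x3 + 27x4 ≤ 127   (crude fibre)
  x1, x2, x3, x4, x5 ≥ 0.
The minimum-cost mix takes nothing from barley, cassava meal, cottonseed meal — only sorghum, limestone. Binding constraints: phosphorus and crude fibre.
Optimal quantities: sorghum = 4.704 kg, limestone = 10.24 kg.
Cost = 0.28·4.704 + 0.1·10.24 = 2.3411.

$2.34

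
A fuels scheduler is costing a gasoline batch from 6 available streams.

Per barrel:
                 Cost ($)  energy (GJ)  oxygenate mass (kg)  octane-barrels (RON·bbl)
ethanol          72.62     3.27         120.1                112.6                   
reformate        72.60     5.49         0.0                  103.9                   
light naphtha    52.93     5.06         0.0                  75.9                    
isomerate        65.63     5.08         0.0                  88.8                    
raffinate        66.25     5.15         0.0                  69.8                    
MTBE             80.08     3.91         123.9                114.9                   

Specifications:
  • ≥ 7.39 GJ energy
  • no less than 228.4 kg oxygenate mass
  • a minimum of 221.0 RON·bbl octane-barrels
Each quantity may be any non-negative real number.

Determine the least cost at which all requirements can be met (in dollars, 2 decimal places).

$149.84

Set it up as a linear program. Let x1 = barrels of ethanol, x2 = barrels of reformate, x3 = barrels of light naphtha, x4 = barrels of isomerate, x5 = barrels of raffinate, x6 = barrels of MTBE.
Minimise 72.62x1 + 72.6x2 + 52.93x3 + 65.63x4 + 66.25x5 + 80.08x6 s.t.:
  3.27x1 + 5.49x2 + 5.06x3 + 5.08x4 + 5.15x5 + 3.91x6 ≥ 7.39   (energy)
  120.1x1 + 123.9x6 ≥ 228.4   (oxygenate mass)
  112.6x1 + 103.9x2 + 75.9x3 + 88.8x4 + 69.8x5 + 114.9x6 ≥ 221   (octane-barrels)
  x1, x2, x3, x4, x5, x6 ≥ 0.
At the optimum only ethanol, light naphtha, MTBE are positive (reformate, isomerate, raffinate = 0). There the energy, oxygenate mass, octane-barrels constraints are tight.
So ethanol = 0.7155 barrels, light naphtha = 0.10955 barrels, MTBE = 1.1499 barrels.
Total cost: 72.62·0.7155 + 52.93·0.10955 + 80.08·1.1499 = 149.8421.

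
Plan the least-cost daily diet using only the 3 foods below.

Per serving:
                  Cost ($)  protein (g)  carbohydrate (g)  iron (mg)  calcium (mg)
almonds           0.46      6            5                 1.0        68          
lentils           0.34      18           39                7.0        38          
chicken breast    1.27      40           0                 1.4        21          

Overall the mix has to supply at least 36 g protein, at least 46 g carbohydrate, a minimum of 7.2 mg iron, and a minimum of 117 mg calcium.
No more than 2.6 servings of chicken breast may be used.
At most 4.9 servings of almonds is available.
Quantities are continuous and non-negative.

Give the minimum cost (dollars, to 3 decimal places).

Let x1 = servings of almonds, x2 = servings of lentils, x3 = servings of chicken breast.
min 0.46x1 + 0.34x2 + 1.27x3 subject to:
  6x1 + 18x2 + 40x3 ≥ 36   (protein)
  5x1 + 39x2 ≥ 46   (carbohydrate)
  1x1 + 7x2 + 1.4x3 ≥ 7.2   (iron)
  68x1 + 38x2 + 21x3 ≥ 117   (calcium)
  x3 ≤ 2.6
  x1 ≤ 4.9
  x1, x2, x3 ≥ 0.
The minimum-cost mix takes nothing from chicken breast — only almonds, lentils. Binding constraints: protein and calcium.
So almonds = 0.741 servings, lentils = 1.753 servings.
Objective = 0.46·0.741 + 0.34·1.753 = 0.93688.

$0.937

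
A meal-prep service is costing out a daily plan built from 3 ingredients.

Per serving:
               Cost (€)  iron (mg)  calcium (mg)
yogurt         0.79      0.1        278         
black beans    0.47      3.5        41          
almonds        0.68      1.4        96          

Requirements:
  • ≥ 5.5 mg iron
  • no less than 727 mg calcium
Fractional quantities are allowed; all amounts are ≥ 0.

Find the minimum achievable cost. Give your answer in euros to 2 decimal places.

Set it up as a linear program. Let x1 = servings of yogurt, x2 = servings of black beans, x3 = servings of almonds.
Minimise 0.79x1 + 0.47x2 + 0.68x3 with:
  0.1x1 + 3.5x2 + 1.4x3 ≥ 5.5   (iron)
  278x1 + 41x2 + 96x3 ≥ 727   (calcium)
  x1, x2, x3 ≥ 0.
The minimum-cost mix takes nothing from almonds — only yogurt, black beans. There the iron and calcium constraints are tight.
Solving gives x1 = 2.393, x2 = 1.503.
Cost = 0.79·2.393 + 0.47·1.503 = 2.5969.

€2.60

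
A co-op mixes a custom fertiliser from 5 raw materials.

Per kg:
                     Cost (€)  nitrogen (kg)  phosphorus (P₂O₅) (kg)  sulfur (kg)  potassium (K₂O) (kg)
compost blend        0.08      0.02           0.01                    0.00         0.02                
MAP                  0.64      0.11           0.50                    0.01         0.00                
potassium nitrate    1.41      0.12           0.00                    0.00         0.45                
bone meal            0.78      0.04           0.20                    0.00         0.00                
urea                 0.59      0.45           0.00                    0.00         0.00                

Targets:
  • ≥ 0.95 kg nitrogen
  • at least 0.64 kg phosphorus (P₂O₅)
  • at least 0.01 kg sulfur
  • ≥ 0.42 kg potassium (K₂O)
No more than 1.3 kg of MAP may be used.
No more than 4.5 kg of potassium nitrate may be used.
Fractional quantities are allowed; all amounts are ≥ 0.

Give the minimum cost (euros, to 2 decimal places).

€2.87

This is a linear program. Let x1 = kg of compost blend, x2 = kg of MAP, x3 = kg of potassium nitrate, x4 = kg of bone meal, x5 = kg of urea.
Minimise 0.08x1 + 0.64x2 + 1.41x3 + 0.78x4 + 0.59x5 with:
  0.02x1 + 0.11x2 + 0.12x3 + 0.04x4 + 0.45x5 ≥ 0.95   (nitrogen)
  0.01x1 + 0.5x2 + 0.2x4 ≥ 0.64   (phosphorus (P₂O₅))
  0.01x2 ≥ 0.01   (sulfur)
  0.02x1 + 0.45x3 ≥ 0.42   (potassium (K₂O))
  x2 ≤ 1.3
  x3 ≤ 4.5
  x1, x2, x3, x4, x5 ≥ 0.
The cheapest feasible vertex uses only compost blend, MAP, urea; potassium nitrate, bone meal are not used. Binding constraints: nitrogen, sulfur, potassium (K₂O).
Optimal quantities: compost blend = 21 kg, MAP = 1 kg, urea = 0.9333 kg.
Objective = 0.08·21 + 0.64·1 + 0.59·0.9333 = 2.8706.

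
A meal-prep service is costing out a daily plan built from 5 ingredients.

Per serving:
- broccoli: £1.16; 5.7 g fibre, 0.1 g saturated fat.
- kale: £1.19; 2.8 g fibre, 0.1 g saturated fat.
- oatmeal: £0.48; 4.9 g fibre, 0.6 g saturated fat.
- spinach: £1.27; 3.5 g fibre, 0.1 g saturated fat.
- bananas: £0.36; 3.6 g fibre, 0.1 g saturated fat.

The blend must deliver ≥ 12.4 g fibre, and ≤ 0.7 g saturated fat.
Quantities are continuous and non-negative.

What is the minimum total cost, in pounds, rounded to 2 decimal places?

£1.23

Let x1 = servings of broccoli, x2 = servings of kale, x3 = servings of oatmeal, x4 = servings of spinach, x5 = servings of bananas.
Minimize 1.16x1 + 1.19x2 + 0.48x3 + 1.27x4 + 0.36x5 with:
  5.7x1 + 2.8x2 + 4.9x3 + 3.5x4 + 3.6x5 ≥ 12.4   (fibre)
  0.1x1 + 0.1x2 + 0.6x3 + 0.1x4 + 0.1x5 ≤ 0.7   (saturated fat)
  x1, x2, x3, x4, x5 ≥ 0.
The optimal basis is {oatmeal, bananas}; broccoli, kale, spinach drop out. There the fibre and saturated fat constraints are tight.
That vertex is x3 = 0.7665, x5 = 2.401.
Total cost: 0.48·0.7665 + 0.36·2.401 = 1.2323.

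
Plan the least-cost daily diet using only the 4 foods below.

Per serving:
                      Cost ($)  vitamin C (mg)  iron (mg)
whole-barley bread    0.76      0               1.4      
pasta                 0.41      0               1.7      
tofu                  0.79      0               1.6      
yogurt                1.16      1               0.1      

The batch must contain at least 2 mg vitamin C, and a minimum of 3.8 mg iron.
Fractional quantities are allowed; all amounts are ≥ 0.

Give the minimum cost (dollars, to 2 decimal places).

$3.19

Set it up as a linear program. Let x1 = servings of whole-barley bread, x2 = servings of pasta, x3 = servings of tofu, x4 = servings of yogurt.
Minimize 0.76x1 + 0.41x2 + 0.79x3 + 1.16x4 subject to:
  1x4 ≥ 2   (vitamin C)
  1.4x1 + 1.7x2 + 1.6x3 + 0.1x4 ≥ 3.8   (iron)
  x1, x2, x3, x4 ≥ 0.
The optimal basis is {pasta, yogurt}; whole-barley bread, tofu drop out. There the vitamin C and iron constraints are tight.
Solving gives x2 = 2.118, x4 = 2.
Objective = 0.41·2.118 + 1.16·2 = 3.1884.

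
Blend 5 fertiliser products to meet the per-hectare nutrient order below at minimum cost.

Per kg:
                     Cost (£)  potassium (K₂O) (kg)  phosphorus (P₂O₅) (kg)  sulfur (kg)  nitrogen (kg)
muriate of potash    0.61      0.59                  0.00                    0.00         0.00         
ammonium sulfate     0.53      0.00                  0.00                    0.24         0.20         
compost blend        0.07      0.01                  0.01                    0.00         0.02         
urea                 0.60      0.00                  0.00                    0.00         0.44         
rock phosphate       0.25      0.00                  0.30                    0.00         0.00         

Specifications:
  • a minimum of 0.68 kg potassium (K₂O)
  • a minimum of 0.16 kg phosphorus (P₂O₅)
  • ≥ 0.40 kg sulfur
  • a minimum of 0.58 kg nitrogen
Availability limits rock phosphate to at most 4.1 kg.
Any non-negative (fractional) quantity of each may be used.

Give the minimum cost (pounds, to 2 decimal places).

£2.06

Let x1 = kg of muriate of potash, x2 = kg of ammonium sulfate, x3 = kg of compost blend, x4 = kg of urea, x5 = kg of rock phosphate.
min 0.61x1 + 0.53x2 + 0.07x3 + 0.6x4 + 0.25x5 subject to:
  0.59x1 + 0.01x3 ≥ 0.68   (potassium (K₂O))
  0.01x3 + 0.3x5 ≥ 0.16   (phosphorus (P₂O₅))
  0.24x2 ≥ 0.4   (sulfur)
  0.2x2 + 0.02x3 + 0.44x4 ≥ 0.58   (nitrogen)
  x5 ≤ 4.1
  x1, x2, x3, x4, x5 ≥ 0.
The optimal basis is {muriate of potash, ammonium sulfate, urea, rock phosphate}; compost blend drops out. The potassium (K₂O), phosphorus (P₂O₅), sulfur, nitrogen requirements are met with equality.
Solving gives x1 = 1.153, x2 = 1.667, x4 = 0.5606, x5 = 0.5333.
Hence cost = 0.61·1.153 + 0.53·1.667 + 0.6·0.5606 + 0.25·0.5333 = £2.0565.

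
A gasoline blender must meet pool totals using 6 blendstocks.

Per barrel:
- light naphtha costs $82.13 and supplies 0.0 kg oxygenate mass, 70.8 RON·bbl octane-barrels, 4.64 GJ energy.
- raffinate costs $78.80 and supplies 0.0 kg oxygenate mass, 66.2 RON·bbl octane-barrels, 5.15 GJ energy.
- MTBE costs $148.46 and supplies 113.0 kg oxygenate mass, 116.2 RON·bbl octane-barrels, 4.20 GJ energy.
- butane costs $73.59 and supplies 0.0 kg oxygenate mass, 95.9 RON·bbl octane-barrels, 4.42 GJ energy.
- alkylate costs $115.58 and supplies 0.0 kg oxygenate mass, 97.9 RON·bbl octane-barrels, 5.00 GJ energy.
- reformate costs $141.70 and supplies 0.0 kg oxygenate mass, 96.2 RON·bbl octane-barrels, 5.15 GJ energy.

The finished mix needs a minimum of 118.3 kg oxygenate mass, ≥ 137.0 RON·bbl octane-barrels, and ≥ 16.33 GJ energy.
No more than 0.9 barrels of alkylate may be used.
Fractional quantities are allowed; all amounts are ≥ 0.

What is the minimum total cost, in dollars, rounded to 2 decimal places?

This is a linear program. Let x1 = barrels of light naphtha, x2 = barrels of raffinate, x3 = barrels of MTBE, x4 = barrels of butane, x5 = barrels of alkylate, x6 = barrels of reformate.
Minimise 82.13x1 + 78.8x2 + 148.46x3 + 73.59x4 + 115.58x5 + 141.7x6 subject to:
  113x3 ≥ 118.3   (oxygenate mass)
  70.8x1 + 66.2x2 + 116.2x3 + 95.9x4 + 97.9x5 + 96.2x6 ≥ 137   (octane-barrels)
  4.64x1 + 5.15x2 + 4.2x3 + 4.42x4 + 5x5 + 5.15x6 ≥ 16.33   (energy)
  x5 ≤ 0.9
  x1, x2, x3, x4, x5, x6 ≥ 0.
The cheapest feasible vertex uses only raffinate, MTBE; light naphtha, butane, alkylate, reformate are not used. There the oxygenate mass and energy constraints are tight.
Optimal quantities: raffinate = 2.3171 barrels, MTBE = 1.0469 barrels.
Total cost: 78.8·2.3171 + 148.46·1.0469 = 338.0103.

$338.01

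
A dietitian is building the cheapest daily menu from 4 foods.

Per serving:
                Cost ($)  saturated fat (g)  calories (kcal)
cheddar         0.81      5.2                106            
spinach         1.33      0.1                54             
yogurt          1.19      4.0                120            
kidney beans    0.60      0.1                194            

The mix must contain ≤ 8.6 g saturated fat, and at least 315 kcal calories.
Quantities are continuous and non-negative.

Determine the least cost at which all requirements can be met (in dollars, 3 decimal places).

$0.974

Let x1 = servings of cheddar, x2 = servings of spinach, x3 = servings of yogurt, x4 = servings of kidney beans.
Minimize 0.81x1 + 1.33x2 + 1.19x3 + 0.6x4 with:
  5.2x1 + 0.1x2 + 4x3 + 0.1x4 ≤ 8.6   (saturated fat)
  106x1 + 54x2 + 120x3 + 194x4 ≥ 315   (calories)
  x1, x2, x3, x4 ≥ 0.
The cheapest feasible vertex uses only kidney beans; cheddar, spinach, yogurt are not used. The calories requirement is met with equality.
Optimal quantities: kidney beans = 1.624 servings.
Hence cost = 0.6·1.624 = $0.97440.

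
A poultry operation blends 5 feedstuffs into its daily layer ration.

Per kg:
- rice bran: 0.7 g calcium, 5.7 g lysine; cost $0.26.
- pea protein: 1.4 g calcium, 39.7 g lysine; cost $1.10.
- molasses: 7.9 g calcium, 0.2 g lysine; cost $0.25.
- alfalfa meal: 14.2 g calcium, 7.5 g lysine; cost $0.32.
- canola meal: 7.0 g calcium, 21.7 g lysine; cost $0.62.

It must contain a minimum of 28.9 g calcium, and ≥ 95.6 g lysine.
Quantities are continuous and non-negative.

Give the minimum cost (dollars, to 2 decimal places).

$2.73

Treat it as an LP. Let x1 = kg of rice bran, x2 = kg of pea protein, x3 = kg of molasses, x4 = kg of alfalfa meal, x5 = kg of canola meal.
Minimize 0.26x1 + 1.1x2 + 0.25x3 + 0.32x4 + 0.62x5 subject to:
  0.7x1 + 1.4x2 + 7.9x3 + 14.2x4 + 7x5 ≥ 28.9   (calcium)
  5.7x1 + 39.7x2 + 0.2x3 + 7.5x4 + 21.7x5 ≥ 95.6   (lysine)
  x1, x2, x3, x4, x5 ≥ 0.
The minimum-cost mix takes nothing from rice bran, molasses, alfalfa meal — only pea protein, canola meal. Binding constraints: calcium and lysine.
So pea protein = 0.17 kg, canola meal = 4.095 kg.
Cost = 1.1·0.17 + 0.62·4.095 = 2.7259.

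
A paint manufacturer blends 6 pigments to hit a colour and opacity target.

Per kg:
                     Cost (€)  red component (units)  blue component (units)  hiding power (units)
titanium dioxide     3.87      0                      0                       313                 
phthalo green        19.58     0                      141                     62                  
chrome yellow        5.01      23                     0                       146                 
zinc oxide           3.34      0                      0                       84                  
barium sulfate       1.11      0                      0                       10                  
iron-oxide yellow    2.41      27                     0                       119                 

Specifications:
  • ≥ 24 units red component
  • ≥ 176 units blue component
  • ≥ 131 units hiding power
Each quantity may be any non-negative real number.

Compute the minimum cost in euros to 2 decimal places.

Let x1 = kg of titanium dioxide, x2 = kg of phthalo green, x3 = kg of chrome yellow, x4 = kg of zinc oxide, x5 = kg of barium sulfate, x6 = kg of iron-oxide yellow.
Minimise 3.87x1 + 19.58x2 + 5.01x3 + 3.34x4 + 1.11x5 + 2.41x6 subject to:
  23x3 + 27x6 ≥ 24   (red component)
  141x2 ≥ 176   (blue component)
  313x1 + 62x2 + 146x3 + 84x4 + 10x5 + 119x6 ≥ 131   (hiding power)
  x1, x2, x3, x4, x5, x6 ≥ 0.
The optimal basis is {phthalo green, iron-oxide yellow}; titanium dioxide, chrome yellow, zinc oxide, barium sulfate drop out. Binding constraints: red component and blue component.
That vertex is x2 = 1.248, x6 = 0.8889.
Hence cost = 19.58·1.248 + 2.41·0.8889 = €26.5781.

€26.58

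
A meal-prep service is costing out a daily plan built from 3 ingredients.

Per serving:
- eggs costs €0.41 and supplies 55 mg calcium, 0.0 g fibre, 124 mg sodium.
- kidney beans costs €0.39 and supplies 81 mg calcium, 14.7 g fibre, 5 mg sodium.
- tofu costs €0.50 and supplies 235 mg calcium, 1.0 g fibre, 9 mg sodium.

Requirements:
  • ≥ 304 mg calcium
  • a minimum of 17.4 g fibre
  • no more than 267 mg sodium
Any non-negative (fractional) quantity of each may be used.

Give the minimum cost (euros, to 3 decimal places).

€0.891

This is a linear program. Let x1 = servings of eggs, x2 = servings of kidney beans, x3 = servings of tofu.
Minimise 0.41x1 + 0.39x2 + 0.5x3 s.t.:
  55x1 + 81x2 + 235x3 ≥ 304   (calcium)
  14.7x2 + 1x3 ≥ 17.4   (fibre)
  124x1 + 5x2 + 9x3 ≤ 267   (sodium)
  x1, x2, x3 ≥ 0.
The cheapest feasible vertex uses only kidney beans, tofu; eggs is not used. There the calcium and fibre constraints are tight.
That vertex is x2 = 1.122, x3 = 0.9069.
Cost = 0.39·1.122 + 0.5·0.9069 = 0.89103.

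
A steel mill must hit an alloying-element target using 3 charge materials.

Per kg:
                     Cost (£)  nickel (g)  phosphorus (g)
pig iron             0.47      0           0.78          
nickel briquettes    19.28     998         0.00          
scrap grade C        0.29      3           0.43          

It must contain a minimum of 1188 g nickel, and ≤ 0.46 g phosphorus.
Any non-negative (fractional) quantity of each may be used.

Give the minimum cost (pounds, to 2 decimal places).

£22.95

Let x1 = kg of pig iron, x2 = kg of nickel briquettes, x3 = kg of scrap grade C.
Minimise 0.47x1 + 19.28x2 + 0.29x3 s.t.:
  998x2 + 3x3 ≥ 1188   (nickel)
  0.78x1 + 0.43x3 ≤ 0.46   (phosphorus)
  x1, x2, x3 ≥ 0.
The minimum-cost mix takes nothing from pig iron, scrap grade C — only nickel briquettes. Binding constraint: nickel.
Solving gives x2 = 1.1904.
Hence cost = 19.28·1.1904 = £22.9509.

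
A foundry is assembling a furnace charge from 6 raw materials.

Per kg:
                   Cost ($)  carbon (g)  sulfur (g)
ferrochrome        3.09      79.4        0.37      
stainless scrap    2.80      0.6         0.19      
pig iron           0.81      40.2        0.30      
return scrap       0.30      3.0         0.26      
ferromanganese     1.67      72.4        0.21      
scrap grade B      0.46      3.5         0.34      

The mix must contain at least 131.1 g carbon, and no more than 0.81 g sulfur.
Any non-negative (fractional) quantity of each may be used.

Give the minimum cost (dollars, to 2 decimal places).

$2.75

Let x1 = kg of ferrochrome, x2 = kg of stainless scrap, x3 = kg of pig iron, x4 = kg of return scrap, x5 = kg of ferromanganese, x6 = kg of scrap grade B.
Minimize 3.09x1 + 2.8x2 + 0.81x3 + 0.3x4 + 1.67x5 + 0.46x6 s.t.:
  79.4x1 + 0.6x2 + 40.2x3 + 3x4 + 72.4x5 + 3.5x6 ≥ 131.1   (carbon)
  0.37x1 + 0.19x2 + 0.3x3 + 0.26x4 + 0.21x5 + 0.34x6 ≤ 0.81   (sulfur)
  x1, x2, x3, x4, x5, x6 ≥ 0.
At the optimum only pig iron, ferromanganese are positive (ferrochrome, stainless scrap, return scrap, scrap grade B = 0). There the carbon and sulfur constraints are tight.
That vertex is x3 = 2.343, x5 = 0.5097.
Cost = 0.81·2.343 + 1.67·0.5097 = 2.7490.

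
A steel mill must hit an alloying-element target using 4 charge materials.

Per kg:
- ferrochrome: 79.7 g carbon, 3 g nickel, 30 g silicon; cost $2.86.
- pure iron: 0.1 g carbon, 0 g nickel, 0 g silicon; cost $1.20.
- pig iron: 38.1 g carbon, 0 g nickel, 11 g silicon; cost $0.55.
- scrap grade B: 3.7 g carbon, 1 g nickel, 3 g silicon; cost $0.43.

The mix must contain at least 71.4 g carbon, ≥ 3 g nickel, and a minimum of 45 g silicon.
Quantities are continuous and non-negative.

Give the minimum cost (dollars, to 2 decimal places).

Treat it as an LP. Let x1 = kg of ferrochrome, x2 = kg of pure iron, x3 = kg of pig iron, x4 = kg of scrap grade B.
Minimise 2.86x1 + 1.2x2 + 0.55x3 + 0.43x4 with:
  79.7x1 + 0.1x2 + 38.1x3 + 3.7x4 ≥ 71.4   (carbon)
  3x1 + 1x4 ≥ 3   (nickel)
  30x1 + 11x3 + 3x4 ≥ 45   (silicon)
  x1, x2, x3, x4 ≥ 0.
The optimal basis is {pig iron, scrap grade B}; ferrochrome, pure iron drop out. The nickel and silicon requirements are met with equality.
So pig iron = 3.273 kg, scrap grade B = 3 kg.
Objective = 0.55·3.273 + 0.43·3 = 3.0902.

$3.09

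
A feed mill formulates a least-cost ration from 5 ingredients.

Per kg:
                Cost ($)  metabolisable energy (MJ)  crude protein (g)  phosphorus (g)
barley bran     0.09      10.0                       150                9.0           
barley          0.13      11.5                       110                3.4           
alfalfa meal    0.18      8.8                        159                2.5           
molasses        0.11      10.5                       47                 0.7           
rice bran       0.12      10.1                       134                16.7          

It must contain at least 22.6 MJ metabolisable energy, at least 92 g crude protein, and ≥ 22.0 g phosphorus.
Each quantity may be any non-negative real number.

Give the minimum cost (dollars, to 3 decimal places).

$0.210

Set it up as a linear program. Let x1 = kg of barley bran, x2 = kg of barley, x3 = kg of alfalfa meal, x4 = kg of molasses, x5 = kg of rice bran.
min 0.09x1 + 0.13x2 + 0.18x3 + 0.11x4 + 0.12x5 s.t.:
  10x1 + 11.5x2 + 8.8x3 + 10.5x4 + 10.1x5 ≥ 22.6   (metabolisable energy)
  150x1 + 110x2 + 159x3 + 47x4 + 134x5 ≥ 92   (crude protein)
  9x1 + 3.4x2 + 2.5x3 + 0.7x4 + 16.7x5 ≥ 22   (phosphorus)
  x1, x2, x3, x4, x5 ≥ 0.
The cheapest feasible vertex uses only barley bran, rice bran; barley, alfalfa meal, molasses are not used. There the metabolisable energy and phosphorus constraints are tight.
Optimal quantities: barley bran = 2.04 kg, rice bran = 0.2181 kg.
Objective = 0.09·2.04 + 0.12·0.2181 = 0.20977.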